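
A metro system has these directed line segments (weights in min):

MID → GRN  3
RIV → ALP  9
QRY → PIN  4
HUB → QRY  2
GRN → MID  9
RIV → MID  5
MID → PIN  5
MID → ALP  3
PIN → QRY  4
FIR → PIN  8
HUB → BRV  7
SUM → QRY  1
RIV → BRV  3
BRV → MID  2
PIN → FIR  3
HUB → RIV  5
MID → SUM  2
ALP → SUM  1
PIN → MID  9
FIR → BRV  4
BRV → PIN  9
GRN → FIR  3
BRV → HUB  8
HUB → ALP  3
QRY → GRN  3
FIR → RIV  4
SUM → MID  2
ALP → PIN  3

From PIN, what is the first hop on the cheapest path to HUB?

FIR

Candidate routes:
PIN → FIR → RIV → BRV → HUB: 3+4+3+8 = 18
PIN → FIR → BRV → HUB: 3+4+8 = 15
The minimum is 15 min via PIN → FIR → BRV → HUB.
So from PIN the first move is to FIR.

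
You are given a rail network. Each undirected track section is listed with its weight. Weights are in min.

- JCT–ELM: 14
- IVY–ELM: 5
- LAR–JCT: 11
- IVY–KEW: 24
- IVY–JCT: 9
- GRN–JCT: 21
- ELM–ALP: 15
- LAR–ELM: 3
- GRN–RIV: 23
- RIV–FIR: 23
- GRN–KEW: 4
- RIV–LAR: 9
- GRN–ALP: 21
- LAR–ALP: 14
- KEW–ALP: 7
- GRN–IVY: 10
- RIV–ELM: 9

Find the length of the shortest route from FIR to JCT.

Shortest distances from FIR:
FIR: 0
RIV: 23  (via FIR)
LAR: 32  (via RIV)
ELM: 32  (via RIV)
IVY: 37  (via ELM)
JCT: 43  (via LAR)
Shortest route: FIR–RIV–LAR–JCT = 43 min.

43 min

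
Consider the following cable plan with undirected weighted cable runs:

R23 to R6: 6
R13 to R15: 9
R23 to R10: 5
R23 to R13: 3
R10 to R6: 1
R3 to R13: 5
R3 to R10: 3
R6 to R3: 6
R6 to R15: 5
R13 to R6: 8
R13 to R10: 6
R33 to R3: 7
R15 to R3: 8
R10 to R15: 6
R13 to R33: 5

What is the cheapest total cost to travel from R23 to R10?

Settle nodes by increasing distance from R23:
R23: 0
R13: 3  (via R23)
R10: 5  (via R23)
Shortest route: R23–R10 = 5.

5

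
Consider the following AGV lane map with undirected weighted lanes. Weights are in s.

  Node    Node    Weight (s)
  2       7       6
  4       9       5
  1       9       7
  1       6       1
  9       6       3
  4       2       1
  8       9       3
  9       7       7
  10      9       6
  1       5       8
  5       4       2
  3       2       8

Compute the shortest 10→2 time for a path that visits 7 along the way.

19 s

Shortest 10→7: 10–9–7 = 13
Best 7 to 2: 7–2 costing 6
Total via 7: 13 + 6 = 19 s.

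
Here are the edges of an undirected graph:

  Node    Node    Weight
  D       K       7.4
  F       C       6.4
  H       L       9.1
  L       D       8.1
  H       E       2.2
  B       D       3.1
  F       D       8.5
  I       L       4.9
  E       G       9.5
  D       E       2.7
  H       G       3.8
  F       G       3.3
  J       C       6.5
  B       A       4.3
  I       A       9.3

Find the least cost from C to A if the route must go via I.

Best C to I: C → F → G → H → L → I costing 27.5
Shortest I→A: I → A = 9.3
Total via I: 27.5 + 9.3 = 36.8.

36.8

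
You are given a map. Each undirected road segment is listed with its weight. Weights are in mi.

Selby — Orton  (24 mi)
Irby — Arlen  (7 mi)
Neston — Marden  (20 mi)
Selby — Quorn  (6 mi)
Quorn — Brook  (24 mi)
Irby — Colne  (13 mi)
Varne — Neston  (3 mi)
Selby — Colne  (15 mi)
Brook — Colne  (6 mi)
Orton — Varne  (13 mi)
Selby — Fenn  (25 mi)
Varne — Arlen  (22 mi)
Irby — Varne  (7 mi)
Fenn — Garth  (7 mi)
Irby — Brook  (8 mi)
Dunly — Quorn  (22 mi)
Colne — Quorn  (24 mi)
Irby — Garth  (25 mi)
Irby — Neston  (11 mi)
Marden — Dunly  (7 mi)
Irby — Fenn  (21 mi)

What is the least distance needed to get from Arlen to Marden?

37 mi

Settle nodes by increasing distance from Arlen:
Arlen: 0
Irby: 7  (via Arlen)
Varne: 14  (via Irby)
Brook: 15  (via Irby)
Neston: 17  (via Varne)
Colne: 20  (via Irby)
Orton: 27  (via Varne)
Fenn: 28  (via Irby)
Garth: 32  (via Irby)
Selby: 35  (via Colne)
Marden: 37  (via Neston)
Shortest route: Arlen–Irby–Varne–Neston–Marden = 37 mi.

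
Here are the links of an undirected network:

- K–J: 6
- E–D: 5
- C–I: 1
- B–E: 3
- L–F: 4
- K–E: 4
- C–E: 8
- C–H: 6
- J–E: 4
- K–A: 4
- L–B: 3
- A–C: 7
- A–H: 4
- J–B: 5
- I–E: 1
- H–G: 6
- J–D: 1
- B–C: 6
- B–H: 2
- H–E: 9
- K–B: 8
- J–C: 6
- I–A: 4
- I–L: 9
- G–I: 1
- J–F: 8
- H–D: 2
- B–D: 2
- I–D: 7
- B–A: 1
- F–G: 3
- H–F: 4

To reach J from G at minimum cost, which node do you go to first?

Candidate routes:
G–I–E–J: 1+1+4 = 6
G–I–C–J: 1+1+6 = 8
Cheapest is G–I–E–J at 6.
So from G the first move is to I.

I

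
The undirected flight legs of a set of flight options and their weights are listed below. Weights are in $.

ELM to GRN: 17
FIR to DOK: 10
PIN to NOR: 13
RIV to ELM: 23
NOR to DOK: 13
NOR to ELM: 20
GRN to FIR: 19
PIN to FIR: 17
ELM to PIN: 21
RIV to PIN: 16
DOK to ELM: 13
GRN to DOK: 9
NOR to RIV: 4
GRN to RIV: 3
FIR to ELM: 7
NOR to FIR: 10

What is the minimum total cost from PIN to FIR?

$17

Running Dijkstra from PIN:
PIN: 0
NOR: 13  (via PIN)
RIV: 16  (via PIN)
FIR: 17  (via PIN)
Shortest route: PIN → FIR = $17.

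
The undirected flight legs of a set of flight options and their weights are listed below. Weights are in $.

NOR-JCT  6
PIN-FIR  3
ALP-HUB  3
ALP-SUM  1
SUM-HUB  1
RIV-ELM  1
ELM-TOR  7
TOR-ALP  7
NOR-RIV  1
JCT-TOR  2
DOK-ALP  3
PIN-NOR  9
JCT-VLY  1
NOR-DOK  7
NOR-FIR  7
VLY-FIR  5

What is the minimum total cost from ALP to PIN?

Enumerating some paths:
ALP → TOR → JCT → NOR → PIN: 7+2+6+9 = 24
ALP → DOK → NOR → FIR → PIN: 3+7+7+3 = 20
ALP → DOK → NOR → PIN: 3+7+9 = 19
ALP → TOR → JCT → VLY → FIR → PIN: 7+2+1+5+3 = 18
The minimum is $18 via ALP → TOR → JCT → VLY → FIR → PIN.

$18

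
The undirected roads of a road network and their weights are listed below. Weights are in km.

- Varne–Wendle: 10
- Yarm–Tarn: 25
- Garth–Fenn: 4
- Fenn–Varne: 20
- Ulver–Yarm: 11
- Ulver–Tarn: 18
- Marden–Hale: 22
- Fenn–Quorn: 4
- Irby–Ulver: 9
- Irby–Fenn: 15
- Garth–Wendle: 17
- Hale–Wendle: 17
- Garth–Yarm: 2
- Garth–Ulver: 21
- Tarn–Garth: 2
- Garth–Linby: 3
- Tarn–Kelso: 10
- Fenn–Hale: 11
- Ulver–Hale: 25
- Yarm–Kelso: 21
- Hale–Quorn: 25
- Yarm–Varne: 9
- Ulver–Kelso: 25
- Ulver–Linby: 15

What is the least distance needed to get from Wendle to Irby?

36 km

Settle nodes by increasing distance from Wendle:
Wendle: 0
Varne: 10  (via Wendle)
Garth: 17  (via Wendle)
Hale: 17  (via Wendle)
Tarn: 19  (via Garth)
Yarm: 19  (via Varne)
Linby: 20  (via Garth)
Fenn: 21  (via Garth)
Quorn: 25  (via Fenn)
Kelso: 29  (via Tarn)
Ulver: 30  (via Yarm)
Irby: 36  (via Fenn)
Shortest route: Wendle–Garth–Fenn–Irby = 36 km.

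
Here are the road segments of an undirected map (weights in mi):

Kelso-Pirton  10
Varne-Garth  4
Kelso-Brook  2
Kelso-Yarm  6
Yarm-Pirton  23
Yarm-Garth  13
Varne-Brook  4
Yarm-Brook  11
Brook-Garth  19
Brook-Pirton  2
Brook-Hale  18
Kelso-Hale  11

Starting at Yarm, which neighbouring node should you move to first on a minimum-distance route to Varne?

Kelso

Compare a few routes:
Yarm–Garth–Varne: 13+4 = 17
Yarm–Kelso–Brook–Varne: 6+2+4 = 12
Yarm–Brook–Varne: 11+4 = 15
The minimum is 12 mi via Yarm–Kelso–Brook–Varne.
So from Yarm the first move is to Kelso.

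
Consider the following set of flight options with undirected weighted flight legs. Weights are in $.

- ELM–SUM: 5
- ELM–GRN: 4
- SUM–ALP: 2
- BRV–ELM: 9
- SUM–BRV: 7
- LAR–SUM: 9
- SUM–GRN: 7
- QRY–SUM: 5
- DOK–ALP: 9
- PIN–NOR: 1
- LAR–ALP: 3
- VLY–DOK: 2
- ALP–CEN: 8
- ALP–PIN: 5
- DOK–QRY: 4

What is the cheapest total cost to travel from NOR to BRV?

$15

Enumerating some paths:
NOR → PIN → ALP → LAR → SUM → BRV: 1+5+3+9+7 = 25
NOR → PIN → ALP → SUM → BRV: 1+5+2+7 = 15
NOR → PIN → ALP → SUM → ELM → BRV: 1+5+2+5+9 = 22
The minimum is $15 via NOR → PIN → ALP → SUM → BRV.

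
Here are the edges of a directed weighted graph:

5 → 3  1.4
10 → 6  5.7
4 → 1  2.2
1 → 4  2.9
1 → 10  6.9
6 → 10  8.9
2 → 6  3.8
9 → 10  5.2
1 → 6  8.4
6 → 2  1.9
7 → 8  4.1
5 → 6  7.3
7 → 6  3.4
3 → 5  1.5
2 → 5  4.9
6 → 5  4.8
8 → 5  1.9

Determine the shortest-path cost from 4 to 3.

16.8

Settle nodes by increasing distance from 4:
4: 0
1: 2.2  (via 4)
10: 9.1  (via 1)
6: 10.6  (via 1)
2: 12.5  (via 6)
5: 15.4  (via 6)
3: 16.8  (via 5)
Shortest route: 4 → 1 → 6 → 5 → 3 = 16.8.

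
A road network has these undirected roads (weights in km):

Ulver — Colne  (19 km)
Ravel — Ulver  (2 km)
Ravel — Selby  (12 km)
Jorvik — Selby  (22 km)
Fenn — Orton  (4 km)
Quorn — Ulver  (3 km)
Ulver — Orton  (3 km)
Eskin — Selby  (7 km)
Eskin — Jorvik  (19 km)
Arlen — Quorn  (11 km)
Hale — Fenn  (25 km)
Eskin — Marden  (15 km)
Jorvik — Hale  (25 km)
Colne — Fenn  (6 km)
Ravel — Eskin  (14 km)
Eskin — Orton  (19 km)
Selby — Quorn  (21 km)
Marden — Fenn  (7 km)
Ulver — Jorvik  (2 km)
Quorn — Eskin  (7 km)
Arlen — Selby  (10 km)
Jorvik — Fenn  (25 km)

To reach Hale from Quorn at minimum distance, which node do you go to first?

Enumerating some paths:
Quorn → Ulver → Jorvik → Hale: 3+2+25 = 30
Quorn → Ulver → Orton → Fenn → Hale: 3+3+4+25 = 35
Cheapest is Quorn → Ulver → Jorvik → Hale at 30 km.
So from Quorn the first move is to Ulver.

Ulver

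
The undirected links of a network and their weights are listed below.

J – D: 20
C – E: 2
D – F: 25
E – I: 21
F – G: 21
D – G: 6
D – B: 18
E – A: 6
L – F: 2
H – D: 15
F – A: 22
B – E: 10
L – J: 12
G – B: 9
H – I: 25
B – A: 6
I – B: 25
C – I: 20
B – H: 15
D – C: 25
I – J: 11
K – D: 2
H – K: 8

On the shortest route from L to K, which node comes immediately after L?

Candidate routes:
L–F–G–D–K: 2+21+6+2 = 31
L–F–D–K: 2+25+2 = 29
L–J–D–K: 12+20+2 = 34
L–F–A–B–G–D–K: 2+22+6+9+6+2 = 47
The minimum is 29 via L–F–D–K.
So from L the first move is to F.

F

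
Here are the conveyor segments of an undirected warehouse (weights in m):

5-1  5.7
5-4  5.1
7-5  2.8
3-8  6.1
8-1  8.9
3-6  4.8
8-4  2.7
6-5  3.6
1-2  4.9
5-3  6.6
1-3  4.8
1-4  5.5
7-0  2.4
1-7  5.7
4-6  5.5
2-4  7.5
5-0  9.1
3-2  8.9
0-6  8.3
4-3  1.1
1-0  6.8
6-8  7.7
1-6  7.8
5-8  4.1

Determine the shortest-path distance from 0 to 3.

Settle nodes by increasing distance from 0:
0: 0
7: 2.4  (via 0)
5: 5.2  (via 7)
1: 6.8  (via 0)
6: 8.3  (via 0)
8: 9.3  (via 5)
4: 10.3  (via 5)
3: 11.4  (via 4)
Shortest route: 0–7–5–4–3 = 11.4 m.

11.4 m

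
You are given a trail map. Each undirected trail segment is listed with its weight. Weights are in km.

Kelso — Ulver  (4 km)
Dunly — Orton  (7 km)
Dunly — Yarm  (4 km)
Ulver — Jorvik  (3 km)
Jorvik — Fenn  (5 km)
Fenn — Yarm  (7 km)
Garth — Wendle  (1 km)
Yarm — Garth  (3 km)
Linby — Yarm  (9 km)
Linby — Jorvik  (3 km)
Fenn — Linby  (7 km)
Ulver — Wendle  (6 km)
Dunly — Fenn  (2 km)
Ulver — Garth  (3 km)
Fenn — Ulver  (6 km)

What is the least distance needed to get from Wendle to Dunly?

Settle nodes by increasing distance from Wendle:
Wendle: 0
Garth: 1  (via Wendle)
Yarm: 4  (via Garth)
Ulver: 4  (via Garth)
Jorvik: 7  (via Ulver)
Dunly: 8  (via Yarm)
Shortest route: Wendle → Garth → Yarm → Dunly = 8 km.

8 km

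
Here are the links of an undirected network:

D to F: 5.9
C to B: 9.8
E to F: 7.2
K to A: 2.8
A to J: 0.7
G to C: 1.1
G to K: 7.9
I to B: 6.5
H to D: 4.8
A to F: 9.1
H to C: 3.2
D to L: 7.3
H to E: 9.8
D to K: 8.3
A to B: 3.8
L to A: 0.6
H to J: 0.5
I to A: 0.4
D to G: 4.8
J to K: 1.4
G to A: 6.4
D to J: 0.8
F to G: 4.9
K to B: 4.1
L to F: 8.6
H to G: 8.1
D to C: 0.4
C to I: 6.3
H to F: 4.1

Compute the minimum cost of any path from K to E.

11.7

Enumerating some paths:
K - J - H - E: 1.4+0.5+9.8 = 11.7
K - J - H - F - E: 1.4+0.5+4.1+7.2 = 13.2
The minimum is 11.7 via K - J - H - E.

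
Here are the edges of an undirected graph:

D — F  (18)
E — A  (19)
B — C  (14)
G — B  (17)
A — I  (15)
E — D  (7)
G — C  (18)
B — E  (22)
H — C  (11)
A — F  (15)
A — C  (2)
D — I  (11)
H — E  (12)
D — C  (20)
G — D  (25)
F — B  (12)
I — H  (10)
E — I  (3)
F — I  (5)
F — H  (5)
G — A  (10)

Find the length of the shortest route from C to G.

12

Running Dijkstra from C:
C: 0
A: 2  (via C)
H: 11  (via C)
G: 12  (via A)
Shortest route: C–A–G = 12.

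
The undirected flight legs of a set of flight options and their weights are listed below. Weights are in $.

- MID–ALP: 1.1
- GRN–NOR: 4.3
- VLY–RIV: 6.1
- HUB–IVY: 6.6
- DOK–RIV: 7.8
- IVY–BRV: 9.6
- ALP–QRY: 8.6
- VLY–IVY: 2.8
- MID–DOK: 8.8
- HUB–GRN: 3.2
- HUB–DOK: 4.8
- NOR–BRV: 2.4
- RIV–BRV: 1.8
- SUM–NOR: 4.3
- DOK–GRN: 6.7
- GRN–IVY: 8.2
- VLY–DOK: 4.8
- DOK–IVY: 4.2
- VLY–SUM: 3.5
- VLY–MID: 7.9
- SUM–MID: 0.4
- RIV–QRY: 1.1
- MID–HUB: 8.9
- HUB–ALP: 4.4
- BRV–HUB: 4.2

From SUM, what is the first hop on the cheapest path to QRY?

NOR

Candidate routes:
SUM - NOR - BRV - RIV - QRY: 4.3+2.4+1.8+1.1 = 9.6
SUM - MID - ALP - QRY: 0.4+1.1+8.6 = 10.1
SUM - VLY - RIV - QRY: 3.5+6.1+1.1 = 10.7
SUM - MID - ALP - HUB - BRV - RIV - QRY: 0.4+1.1+4.4+4.2+1.8+1.1 = 13
The minimum is $9.6 via SUM - NOR - BRV - RIV - QRY.
So from SUM the first move is to NOR.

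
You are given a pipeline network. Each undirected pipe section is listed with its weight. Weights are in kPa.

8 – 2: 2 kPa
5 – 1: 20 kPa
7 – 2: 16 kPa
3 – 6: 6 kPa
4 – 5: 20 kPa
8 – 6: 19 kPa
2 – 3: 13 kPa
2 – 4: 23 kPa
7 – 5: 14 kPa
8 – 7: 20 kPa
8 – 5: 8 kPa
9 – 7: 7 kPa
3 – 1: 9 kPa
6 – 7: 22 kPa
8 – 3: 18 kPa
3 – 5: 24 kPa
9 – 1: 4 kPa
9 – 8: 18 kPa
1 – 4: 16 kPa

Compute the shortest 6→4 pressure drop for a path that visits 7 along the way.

Shortest 6→7: 6 → 7 = 22
Best 7 to 4: 7 → 9 → 1 → 4 costing 27
Total via 7: 22 + 27 = 49 kPa.

49 kPa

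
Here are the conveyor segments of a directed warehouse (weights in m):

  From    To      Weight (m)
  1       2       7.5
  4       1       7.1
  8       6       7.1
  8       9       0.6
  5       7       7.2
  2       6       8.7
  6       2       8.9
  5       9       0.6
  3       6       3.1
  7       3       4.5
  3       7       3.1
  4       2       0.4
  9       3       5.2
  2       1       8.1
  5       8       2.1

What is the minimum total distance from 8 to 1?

24.1 m

Running Dijkstra from 8:
8: 0
9: 0.6  (via 8)
3: 5.8  (via 9)
6: 7.1  (via 8)
7: 8.9  (via 3)
2: 16  (via 6)
1: 24.1  (via 2)
Shortest route: 8 → 6 → 2 → 1 = 24.1 m.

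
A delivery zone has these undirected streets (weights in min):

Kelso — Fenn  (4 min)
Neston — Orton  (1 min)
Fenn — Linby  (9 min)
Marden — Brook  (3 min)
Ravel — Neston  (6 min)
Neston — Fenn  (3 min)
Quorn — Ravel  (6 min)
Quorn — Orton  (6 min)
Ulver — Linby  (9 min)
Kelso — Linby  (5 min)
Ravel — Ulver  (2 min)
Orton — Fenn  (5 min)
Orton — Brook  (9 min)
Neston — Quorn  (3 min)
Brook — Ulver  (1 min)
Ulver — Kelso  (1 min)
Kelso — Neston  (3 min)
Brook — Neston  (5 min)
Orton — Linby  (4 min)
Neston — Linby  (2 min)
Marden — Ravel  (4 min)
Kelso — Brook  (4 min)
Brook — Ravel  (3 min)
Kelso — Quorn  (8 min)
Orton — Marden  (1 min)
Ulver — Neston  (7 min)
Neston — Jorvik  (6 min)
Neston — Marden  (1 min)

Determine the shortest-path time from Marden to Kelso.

Candidate routes:
Marden - Neston - Kelso: 1+3 = 4
Marden - Orton - Neston - Kelso: 1+1+3 = 5
Marden - Brook - Ulver - Kelso: 3+1+1 = 5
Cheapest is Marden - Neston - Kelso at 4 min.

4 min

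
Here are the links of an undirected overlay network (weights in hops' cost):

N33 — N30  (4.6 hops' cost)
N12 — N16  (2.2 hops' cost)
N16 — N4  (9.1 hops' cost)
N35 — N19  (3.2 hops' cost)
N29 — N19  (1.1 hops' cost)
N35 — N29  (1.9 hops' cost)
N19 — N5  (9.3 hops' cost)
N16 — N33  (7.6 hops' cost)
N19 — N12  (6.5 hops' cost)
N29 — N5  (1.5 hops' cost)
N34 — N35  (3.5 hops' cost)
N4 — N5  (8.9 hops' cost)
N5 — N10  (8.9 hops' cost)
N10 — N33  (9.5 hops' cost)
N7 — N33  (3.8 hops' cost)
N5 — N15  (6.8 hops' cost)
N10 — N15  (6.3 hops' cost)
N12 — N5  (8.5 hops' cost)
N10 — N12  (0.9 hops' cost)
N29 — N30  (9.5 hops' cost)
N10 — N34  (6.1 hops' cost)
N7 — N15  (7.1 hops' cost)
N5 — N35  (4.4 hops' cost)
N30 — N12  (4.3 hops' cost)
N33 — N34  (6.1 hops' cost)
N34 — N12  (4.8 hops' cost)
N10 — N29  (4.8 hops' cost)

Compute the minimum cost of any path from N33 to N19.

12.6 hops' cost

Shortest distances from N33:
N33: 0
N7: 3.8  (via N33)
N30: 4.6  (via N33)
N34: 6.1  (via N33)
N16: 7.6  (via N33)
N12: 8.9  (via N30)
N10: 9.5  (via N33)
N35: 9.6  (via N34)
N15: 10.9  (via N7)
N29: 11.5  (via N35)
N19: 12.6  (via N29)
Shortest route: N33–N34–N35–N29–N19 = 12.6 hops' cost.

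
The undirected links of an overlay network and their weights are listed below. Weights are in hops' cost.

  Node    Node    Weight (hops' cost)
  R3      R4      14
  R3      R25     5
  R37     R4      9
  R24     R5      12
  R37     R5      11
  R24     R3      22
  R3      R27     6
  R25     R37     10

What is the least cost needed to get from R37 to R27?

Settle nodes by increasing distance from R37:
R37: 0
R4: 9  (via R37)
R25: 10  (via R37)
R5: 11  (via R37)
R3: 15  (via R25)
R27: 21  (via R3)
Shortest route: R37 → R25 → R3 → R27 = 21 hops' cost.

21 hops' cost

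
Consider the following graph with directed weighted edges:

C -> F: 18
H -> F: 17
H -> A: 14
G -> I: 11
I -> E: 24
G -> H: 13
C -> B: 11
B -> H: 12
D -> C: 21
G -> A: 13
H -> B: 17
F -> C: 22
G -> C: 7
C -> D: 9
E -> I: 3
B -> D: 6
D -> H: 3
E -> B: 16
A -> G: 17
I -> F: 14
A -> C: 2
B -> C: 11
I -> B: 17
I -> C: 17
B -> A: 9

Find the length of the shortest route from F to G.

59

Compare a few routes:
F → C → B → D → H → A → G: 22+11+6+3+14+17 = 73
F → C → D → H → A → G: 22+9+3+14+17 = 65
F → C → B → A → G: 22+11+9+17 = 59
F → C → B → H → A → G: 22+11+12+14+17 = 76
Cheapest is F → C → B → A → G at 59.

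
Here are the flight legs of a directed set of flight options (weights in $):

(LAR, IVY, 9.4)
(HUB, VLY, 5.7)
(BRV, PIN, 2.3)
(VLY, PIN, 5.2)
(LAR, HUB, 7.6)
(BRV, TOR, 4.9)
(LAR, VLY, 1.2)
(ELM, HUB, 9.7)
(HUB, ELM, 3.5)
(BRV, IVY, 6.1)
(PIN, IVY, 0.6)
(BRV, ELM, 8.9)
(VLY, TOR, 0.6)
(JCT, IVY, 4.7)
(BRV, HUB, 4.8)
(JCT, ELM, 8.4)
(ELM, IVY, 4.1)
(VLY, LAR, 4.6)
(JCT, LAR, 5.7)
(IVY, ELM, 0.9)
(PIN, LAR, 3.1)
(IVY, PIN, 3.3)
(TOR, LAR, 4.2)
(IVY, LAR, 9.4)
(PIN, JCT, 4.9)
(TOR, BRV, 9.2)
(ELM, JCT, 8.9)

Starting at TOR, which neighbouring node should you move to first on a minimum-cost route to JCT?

LAR

Compare a few routes:
TOR - BRV - PIN - JCT: 9.2+2.3+4.9 = 16.4
TOR - LAR - VLY - PIN - JCT: 4.2+1.2+5.2+4.9 = 15.5
Cheapest is TOR - LAR - VLY - PIN - JCT at $15.5.
So from TOR the first move is to LAR.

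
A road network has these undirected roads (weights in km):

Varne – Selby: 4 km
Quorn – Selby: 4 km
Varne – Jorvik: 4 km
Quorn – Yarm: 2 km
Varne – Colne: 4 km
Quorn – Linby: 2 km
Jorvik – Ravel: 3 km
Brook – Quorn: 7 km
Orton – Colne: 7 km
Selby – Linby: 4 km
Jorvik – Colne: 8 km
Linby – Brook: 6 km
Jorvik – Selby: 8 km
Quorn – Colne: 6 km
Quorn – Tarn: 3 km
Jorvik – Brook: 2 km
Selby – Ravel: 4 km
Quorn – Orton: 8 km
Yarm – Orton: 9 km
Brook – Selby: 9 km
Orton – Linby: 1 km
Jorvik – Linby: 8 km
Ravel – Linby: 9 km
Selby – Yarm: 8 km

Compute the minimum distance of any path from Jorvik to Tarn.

12 km

Compare a few routes:
Jorvik → Brook → Linby → Quorn → Tarn: 2+6+2+3 = 13
Jorvik → Brook → Quorn → Tarn: 2+7+3 = 12
Jorvik → Linby → Quorn → Tarn: 8+2+3 = 13
Jorvik → Ravel → Selby → Quorn → Tarn: 3+4+4+3 = 14
The minimum is 12 km via Jorvik → Brook → Quorn → Tarn.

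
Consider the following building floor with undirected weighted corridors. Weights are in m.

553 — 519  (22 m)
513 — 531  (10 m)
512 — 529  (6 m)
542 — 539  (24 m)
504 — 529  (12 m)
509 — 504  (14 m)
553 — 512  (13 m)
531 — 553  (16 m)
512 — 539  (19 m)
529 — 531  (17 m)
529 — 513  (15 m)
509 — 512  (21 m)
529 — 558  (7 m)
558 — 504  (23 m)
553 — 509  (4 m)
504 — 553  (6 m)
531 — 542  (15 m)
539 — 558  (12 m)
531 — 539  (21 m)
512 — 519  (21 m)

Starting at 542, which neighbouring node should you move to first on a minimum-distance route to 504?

531

Candidate routes:
542 → 531 → 553 → 504: 15+16+6 = 37
542 → 531 → 553 → 509 → 504: 15+16+4+14 = 49
542 → 531 → 529 → 504: 15+17+12 = 44
Cheapest is 542 → 531 → 553 → 504 at 37 m.
So from 542 the first move is to 531.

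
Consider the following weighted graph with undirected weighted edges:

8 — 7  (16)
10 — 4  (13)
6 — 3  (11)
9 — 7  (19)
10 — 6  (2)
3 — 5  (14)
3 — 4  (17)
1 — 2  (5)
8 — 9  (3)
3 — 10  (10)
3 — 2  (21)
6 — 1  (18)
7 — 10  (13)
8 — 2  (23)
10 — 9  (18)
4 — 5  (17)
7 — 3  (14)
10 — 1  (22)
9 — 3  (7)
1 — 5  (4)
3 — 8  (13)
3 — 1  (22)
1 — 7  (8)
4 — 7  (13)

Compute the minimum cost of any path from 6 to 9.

Shortest distances from 6:
6: 0
10: 2  (via 6)
3: 11  (via 6)
4: 15  (via 10)
7: 15  (via 10)
1: 18  (via 6)
9: 18  (via 3)
Shortest route: 6–3–9 = 18.

18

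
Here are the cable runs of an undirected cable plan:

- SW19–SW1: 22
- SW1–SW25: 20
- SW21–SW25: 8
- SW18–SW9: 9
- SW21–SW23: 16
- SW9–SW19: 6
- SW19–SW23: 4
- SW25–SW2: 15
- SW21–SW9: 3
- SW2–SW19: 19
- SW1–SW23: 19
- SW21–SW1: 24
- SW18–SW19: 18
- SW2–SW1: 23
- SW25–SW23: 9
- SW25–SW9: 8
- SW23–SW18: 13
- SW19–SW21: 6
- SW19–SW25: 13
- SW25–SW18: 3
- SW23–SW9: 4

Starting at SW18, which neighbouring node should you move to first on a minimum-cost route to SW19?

Candidate routes:
SW18 → SW25 → SW19: 3+13 = 16
SW18 → SW9 → SW19: 9+6 = 15
SW18 → SW25 → SW23 → SW19: 3+9+4 = 16
Cheapest is SW18 → SW9 → SW19 at 15.
So from SW18 the first move is to SW9.

SW9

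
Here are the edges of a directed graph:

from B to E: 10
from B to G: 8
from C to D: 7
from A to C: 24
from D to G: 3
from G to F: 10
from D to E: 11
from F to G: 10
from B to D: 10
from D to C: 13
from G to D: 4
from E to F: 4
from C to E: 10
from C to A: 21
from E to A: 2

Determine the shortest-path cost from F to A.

27

Compare a few routes:
F - G - D - C - A: 10+4+13+21 = 48
F - G - D - C - E - A: 10+4+13+10+2 = 39
F - G - D - E - A: 10+4+11+2 = 27
The minimum is 27 via F - G - D - E - A.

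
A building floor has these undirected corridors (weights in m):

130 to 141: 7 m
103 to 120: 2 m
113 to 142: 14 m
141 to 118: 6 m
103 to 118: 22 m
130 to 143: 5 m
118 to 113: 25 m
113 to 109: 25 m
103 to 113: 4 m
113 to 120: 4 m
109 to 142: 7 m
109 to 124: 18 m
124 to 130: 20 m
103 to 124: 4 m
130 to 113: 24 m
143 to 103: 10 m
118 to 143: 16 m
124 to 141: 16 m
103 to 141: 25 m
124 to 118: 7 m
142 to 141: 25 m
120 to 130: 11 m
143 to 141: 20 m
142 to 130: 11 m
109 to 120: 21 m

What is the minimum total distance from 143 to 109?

Candidate routes:
143 - 103 - 124 - 109: 10+4+18 = 32
143 - 103 - 120 - 109: 10+2+21 = 33
143 - 130 - 142 - 109: 5+11+7 = 23
Cheapest is 143 - 130 - 142 - 109 at 23 m.

23 m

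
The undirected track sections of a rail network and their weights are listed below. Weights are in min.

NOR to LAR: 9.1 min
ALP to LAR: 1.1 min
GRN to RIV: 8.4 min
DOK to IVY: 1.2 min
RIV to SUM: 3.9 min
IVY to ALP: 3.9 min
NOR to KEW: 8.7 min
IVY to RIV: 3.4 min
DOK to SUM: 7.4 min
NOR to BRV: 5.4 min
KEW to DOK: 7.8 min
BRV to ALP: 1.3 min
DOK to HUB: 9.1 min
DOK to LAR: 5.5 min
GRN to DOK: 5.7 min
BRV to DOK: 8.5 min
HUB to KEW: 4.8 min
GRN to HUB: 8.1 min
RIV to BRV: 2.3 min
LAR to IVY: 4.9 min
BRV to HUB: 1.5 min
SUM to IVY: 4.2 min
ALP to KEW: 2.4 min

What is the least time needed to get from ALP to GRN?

10.8 min

Candidate routes:
ALP → IVY → DOK → GRN: 3.9+1.2+5.7 = 10.8
ALP → BRV → HUB → GRN: 1.3+1.5+8.1 = 10.9
ALP → LAR → DOK → GRN: 1.1+5.5+5.7 = 12.3
ALP → BRV → RIV → GRN: 1.3+2.3+8.4 = 12
Cheapest is ALP → IVY → DOK → GRN at 10.8 min.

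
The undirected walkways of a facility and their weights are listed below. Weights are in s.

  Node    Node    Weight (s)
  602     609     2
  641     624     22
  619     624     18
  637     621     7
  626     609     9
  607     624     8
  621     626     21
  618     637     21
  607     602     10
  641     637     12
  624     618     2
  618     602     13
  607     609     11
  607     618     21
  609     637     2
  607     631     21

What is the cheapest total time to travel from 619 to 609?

35 s

Running Dijkstra from 619:
619: 0
624: 18  (via 619)
618: 20  (via 624)
607: 26  (via 624)
602: 33  (via 618)
609: 35  (via 602)
Shortest route: 619 → 624 → 618 → 602 → 609 = 35 s.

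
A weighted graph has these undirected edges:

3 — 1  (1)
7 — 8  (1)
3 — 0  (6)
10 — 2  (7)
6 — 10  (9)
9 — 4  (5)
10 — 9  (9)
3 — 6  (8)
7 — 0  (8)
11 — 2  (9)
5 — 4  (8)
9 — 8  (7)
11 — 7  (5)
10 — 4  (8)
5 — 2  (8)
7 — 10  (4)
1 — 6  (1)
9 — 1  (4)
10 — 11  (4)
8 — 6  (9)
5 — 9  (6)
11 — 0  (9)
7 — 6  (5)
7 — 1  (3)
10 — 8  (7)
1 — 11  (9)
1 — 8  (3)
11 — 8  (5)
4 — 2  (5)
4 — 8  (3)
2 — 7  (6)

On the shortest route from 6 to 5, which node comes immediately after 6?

Enumerating some paths:
6 → 1 → 9 → 5: 1+4+6 = 11
6 → 1 → 8 → 4 → 5: 1+3+3+8 = 15
Cheapest is 6 → 1 → 9 → 5 at 11.
So from 6 the first move is to 1.

1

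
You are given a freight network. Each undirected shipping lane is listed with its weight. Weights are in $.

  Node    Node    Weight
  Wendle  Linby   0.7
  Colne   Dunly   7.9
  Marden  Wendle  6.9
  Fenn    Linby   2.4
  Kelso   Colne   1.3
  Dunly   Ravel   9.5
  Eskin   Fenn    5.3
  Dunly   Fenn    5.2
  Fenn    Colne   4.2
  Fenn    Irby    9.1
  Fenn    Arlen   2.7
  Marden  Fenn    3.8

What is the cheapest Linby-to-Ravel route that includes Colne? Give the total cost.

Best Linby to Colne: Linby–Fenn–Colne costing 6.6
Shortest Colne→Ravel: Colne–Dunly–Ravel = 17.4
Total via Colne: 6.6 + 17.4 = $24.

$24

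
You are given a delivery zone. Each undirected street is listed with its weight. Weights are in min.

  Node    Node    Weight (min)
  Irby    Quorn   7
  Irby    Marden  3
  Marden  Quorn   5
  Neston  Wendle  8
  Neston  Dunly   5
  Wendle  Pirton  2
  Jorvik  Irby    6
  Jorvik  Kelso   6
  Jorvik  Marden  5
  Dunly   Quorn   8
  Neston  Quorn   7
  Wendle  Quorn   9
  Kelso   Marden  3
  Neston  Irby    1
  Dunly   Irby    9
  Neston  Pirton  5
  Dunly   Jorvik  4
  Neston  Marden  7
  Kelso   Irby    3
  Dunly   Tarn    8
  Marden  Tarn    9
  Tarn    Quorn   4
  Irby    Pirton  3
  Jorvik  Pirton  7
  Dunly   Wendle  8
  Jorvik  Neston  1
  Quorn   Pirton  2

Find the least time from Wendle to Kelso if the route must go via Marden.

11 min

Shortest Wendle→Marden: Wendle → Pirton → Irby → Marden = 8
Best Marden to Kelso: Marden → Kelso costing 3
Total via Marden: 8 + 3 = 11 min.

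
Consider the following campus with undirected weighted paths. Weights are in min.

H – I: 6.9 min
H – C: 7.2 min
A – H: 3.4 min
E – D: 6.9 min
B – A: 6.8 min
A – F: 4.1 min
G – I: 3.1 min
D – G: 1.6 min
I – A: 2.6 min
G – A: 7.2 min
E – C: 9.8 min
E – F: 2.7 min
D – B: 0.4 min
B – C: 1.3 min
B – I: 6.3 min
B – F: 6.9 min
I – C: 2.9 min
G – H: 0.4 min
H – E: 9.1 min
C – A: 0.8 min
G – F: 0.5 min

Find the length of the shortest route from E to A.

Candidate routes:
E - F - A: 2.7+4.1 = 6.8
E - F - G - H - A: 2.7+0.5+0.4+3.4 = 7
E - F - G - D - B - C - A: 2.7+0.5+1.6+0.4+1.3+0.8 = 7.3
The minimum is 6.8 min via E - F - A.

6.8 min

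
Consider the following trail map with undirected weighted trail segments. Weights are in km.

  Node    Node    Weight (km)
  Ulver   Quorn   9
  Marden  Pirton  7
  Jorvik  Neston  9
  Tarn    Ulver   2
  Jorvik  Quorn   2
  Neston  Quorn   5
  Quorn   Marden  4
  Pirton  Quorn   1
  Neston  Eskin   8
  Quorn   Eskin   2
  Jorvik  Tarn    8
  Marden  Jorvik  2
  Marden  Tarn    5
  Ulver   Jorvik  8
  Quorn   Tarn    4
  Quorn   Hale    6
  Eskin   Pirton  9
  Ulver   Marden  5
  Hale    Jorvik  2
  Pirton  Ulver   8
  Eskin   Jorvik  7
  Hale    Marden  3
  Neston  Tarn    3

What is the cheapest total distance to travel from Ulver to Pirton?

7 km

Running Dijkstra from Ulver:
Ulver: 0
Tarn: 2  (via Ulver)
Neston: 5  (via Tarn)
Marden: 5  (via Ulver)
Quorn: 6  (via Tarn)
Jorvik: 7  (via Marden)
Pirton: 7  (via Quorn)
Shortest route: Ulver → Tarn → Quorn → Pirton = 7 km.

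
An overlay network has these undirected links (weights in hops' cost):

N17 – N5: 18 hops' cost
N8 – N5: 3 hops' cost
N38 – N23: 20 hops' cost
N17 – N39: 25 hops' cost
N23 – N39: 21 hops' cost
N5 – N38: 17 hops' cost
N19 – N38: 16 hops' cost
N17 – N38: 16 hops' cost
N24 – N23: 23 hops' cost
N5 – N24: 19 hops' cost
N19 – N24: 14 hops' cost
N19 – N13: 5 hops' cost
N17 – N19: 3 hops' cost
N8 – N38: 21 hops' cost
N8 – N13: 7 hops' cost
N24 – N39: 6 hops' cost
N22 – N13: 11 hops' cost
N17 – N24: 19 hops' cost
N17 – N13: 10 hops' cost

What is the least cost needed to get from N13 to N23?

Settle nodes by increasing distance from N13:
N13: 0
N19: 5  (via N13)
N8: 7  (via N13)
N17: 8  (via N19)
N5: 10  (via N8)
N22: 11  (via N13)
N24: 19  (via N19)
N38: 21  (via N19)
N39: 25  (via N24)
N23: 41  (via N38)
Shortest route: N13–N19–N38–N23 = 41 hops' cost.

41 hops' cost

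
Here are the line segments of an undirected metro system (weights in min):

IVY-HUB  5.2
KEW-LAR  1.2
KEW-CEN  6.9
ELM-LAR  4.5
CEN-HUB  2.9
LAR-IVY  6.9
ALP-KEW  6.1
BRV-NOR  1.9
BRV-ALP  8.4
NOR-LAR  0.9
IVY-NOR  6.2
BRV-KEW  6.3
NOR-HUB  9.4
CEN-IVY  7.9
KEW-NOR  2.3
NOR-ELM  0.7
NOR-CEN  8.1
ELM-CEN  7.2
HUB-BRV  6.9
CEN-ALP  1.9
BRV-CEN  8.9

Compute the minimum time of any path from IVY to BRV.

8.1 min

Candidate routes:
IVY → LAR → KEW → NOR → BRV: 6.9+1.2+2.3+1.9 = 12.3
IVY → HUB → BRV: 5.2+6.9 = 12.1
IVY → LAR → NOR → BRV: 6.9+0.9+1.9 = 9.7
IVY → NOR → BRV: 6.2+1.9 = 8.1
Cheapest is IVY → NOR → BRV at 8.1 min.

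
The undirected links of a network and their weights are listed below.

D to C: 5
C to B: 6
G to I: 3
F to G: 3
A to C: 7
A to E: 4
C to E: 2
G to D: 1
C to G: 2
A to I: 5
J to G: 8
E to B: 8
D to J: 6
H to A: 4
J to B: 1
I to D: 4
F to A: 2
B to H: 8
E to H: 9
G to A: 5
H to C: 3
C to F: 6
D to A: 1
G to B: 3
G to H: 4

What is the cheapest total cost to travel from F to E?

Shortest distances from F:
F: 0
A: 2  (via F)
D: 3  (via A)
G: 3  (via F)
C: 5  (via G)
B: 6  (via G)
E: 6  (via A)
Shortest route: F–A–E = 6.

6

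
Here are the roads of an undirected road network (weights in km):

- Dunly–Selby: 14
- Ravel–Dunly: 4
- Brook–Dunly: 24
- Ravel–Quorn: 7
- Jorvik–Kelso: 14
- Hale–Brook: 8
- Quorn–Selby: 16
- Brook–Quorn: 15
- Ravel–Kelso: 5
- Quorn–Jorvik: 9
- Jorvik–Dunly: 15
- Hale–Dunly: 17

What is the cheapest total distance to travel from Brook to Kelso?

Running Dijkstra from Brook:
Brook: 0
Hale: 8  (via Brook)
Quorn: 15  (via Brook)
Ravel: 22  (via Quorn)
Jorvik: 24  (via Quorn)
Dunly: 24  (via Brook)
Kelso: 27  (via Ravel)
Shortest route: Brook → Quorn → Ravel → Kelso = 27 km.

27 km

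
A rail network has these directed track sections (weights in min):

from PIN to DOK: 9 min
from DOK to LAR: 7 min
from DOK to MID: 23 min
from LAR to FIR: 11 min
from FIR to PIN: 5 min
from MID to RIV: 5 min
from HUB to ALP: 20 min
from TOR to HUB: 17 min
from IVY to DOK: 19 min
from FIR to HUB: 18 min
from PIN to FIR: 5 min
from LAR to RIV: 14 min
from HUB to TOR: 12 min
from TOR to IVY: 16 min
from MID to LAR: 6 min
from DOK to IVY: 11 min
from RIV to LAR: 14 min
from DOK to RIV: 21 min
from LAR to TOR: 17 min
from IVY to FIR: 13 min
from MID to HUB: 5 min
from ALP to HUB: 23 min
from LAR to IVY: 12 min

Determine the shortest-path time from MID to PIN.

Settle nodes by increasing distance from MID:
MID: 0
HUB: 5  (via MID)
RIV: 5  (via MID)
LAR: 6  (via MID)
FIR: 17  (via LAR)
TOR: 17  (via HUB)
IVY: 18  (via LAR)
PIN: 22  (via FIR)
Shortest route: MID–LAR–FIR–PIN = 22 min.

22 min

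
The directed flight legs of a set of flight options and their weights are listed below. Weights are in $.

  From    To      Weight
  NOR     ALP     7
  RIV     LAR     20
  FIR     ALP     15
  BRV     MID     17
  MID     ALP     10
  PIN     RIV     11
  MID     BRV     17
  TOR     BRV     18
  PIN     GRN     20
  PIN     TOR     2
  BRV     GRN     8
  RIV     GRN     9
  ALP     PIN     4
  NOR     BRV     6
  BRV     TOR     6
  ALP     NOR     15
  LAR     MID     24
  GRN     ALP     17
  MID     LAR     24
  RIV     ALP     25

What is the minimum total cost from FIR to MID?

Running Dijkstra from FIR:
FIR: 0
ALP: 15  (via FIR)
PIN: 19  (via ALP)
TOR: 21  (via PIN)
RIV: 30  (via PIN)
NOR: 30  (via ALP)
BRV: 36  (via NOR)
GRN: 39  (via PIN)
LAR: 50  (via RIV)
MID: 53  (via BRV)
Shortest route: FIR–ALP–NOR–BRV–MID = $53.

$53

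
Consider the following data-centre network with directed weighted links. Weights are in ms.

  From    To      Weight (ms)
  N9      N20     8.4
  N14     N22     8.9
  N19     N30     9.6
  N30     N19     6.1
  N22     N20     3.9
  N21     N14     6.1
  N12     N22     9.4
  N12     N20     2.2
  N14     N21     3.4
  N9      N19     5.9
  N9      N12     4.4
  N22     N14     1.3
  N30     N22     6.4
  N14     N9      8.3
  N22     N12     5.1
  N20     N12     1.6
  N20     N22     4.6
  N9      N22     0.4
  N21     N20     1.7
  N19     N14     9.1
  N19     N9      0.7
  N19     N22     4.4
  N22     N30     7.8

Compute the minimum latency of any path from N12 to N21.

Shortest distances from N12:
N12: 0
N20: 2.2  (via N12)
N22: 6.8  (via N20)
N14: 8.1  (via N22)
N21: 11.5  (via N14)
Shortest route: N12–N20–N22–N14–N21 = 11.5 ms.

11.5 ms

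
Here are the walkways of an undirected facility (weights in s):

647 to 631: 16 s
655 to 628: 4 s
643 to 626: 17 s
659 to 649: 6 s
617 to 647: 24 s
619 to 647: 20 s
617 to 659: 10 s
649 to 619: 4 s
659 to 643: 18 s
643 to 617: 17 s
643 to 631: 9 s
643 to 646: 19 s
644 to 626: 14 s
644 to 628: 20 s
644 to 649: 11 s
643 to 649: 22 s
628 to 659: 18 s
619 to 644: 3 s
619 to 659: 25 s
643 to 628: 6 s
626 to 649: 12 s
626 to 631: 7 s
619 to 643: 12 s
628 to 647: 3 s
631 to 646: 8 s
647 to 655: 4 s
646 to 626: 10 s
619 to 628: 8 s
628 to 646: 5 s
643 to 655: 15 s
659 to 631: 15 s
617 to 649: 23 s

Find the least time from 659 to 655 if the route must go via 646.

32 s

Best 659 to 646: 659–631–646 costing 23
Shortest 646→655: 646–628–655 = 9
Total via 646: 23 + 9 = 32 s.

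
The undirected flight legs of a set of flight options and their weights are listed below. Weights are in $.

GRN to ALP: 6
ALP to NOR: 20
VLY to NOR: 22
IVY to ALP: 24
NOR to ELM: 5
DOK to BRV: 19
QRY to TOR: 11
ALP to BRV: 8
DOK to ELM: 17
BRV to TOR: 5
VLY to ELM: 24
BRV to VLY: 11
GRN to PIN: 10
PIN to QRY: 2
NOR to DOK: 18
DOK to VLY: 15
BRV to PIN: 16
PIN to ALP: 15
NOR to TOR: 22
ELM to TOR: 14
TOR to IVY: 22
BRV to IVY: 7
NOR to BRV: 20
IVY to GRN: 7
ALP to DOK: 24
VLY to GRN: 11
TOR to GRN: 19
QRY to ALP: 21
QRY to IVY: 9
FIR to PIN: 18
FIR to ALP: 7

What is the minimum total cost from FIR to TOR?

$20

Settle nodes by increasing distance from FIR:
FIR: 0
ALP: 7  (via FIR)
GRN: 13  (via ALP)
BRV: 15  (via ALP)
PIN: 18  (via FIR)
TOR: 20  (via BRV)
Shortest route: FIR–ALP–BRV–TOR = $20.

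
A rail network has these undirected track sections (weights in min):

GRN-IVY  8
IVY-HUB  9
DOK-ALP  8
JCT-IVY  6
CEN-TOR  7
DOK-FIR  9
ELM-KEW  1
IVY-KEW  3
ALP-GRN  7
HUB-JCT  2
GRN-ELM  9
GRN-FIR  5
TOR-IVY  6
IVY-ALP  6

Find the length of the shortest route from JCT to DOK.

20 min

Shortest distances from JCT:
JCT: 0
HUB: 2  (via JCT)
IVY: 6  (via JCT)
KEW: 9  (via IVY)
ELM: 10  (via KEW)
ALP: 12  (via IVY)
TOR: 12  (via IVY)
GRN: 14  (via IVY)
CEN: 19  (via TOR)
FIR: 19  (via GRN)
DOK: 20  (via ALP)
Shortest route: JCT–IVY–ALP–DOK = 20 min.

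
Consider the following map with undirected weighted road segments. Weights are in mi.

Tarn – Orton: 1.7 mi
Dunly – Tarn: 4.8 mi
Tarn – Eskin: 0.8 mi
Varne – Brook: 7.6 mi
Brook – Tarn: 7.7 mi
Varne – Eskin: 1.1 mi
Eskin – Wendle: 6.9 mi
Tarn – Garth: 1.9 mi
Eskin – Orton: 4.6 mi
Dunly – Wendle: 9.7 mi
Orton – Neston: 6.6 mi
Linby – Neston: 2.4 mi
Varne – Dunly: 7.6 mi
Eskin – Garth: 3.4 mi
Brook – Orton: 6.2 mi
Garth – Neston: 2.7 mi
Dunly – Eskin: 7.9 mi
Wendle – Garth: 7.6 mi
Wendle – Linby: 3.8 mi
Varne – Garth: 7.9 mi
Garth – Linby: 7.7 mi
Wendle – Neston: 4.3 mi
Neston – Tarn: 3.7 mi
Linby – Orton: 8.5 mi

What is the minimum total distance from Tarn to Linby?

6.1 mi

Running Dijkstra from Tarn:
Tarn: 0
Eskin: 0.8  (via Tarn)
Orton: 1.7  (via Tarn)
Varne: 1.9  (via Eskin)
Garth: 1.9  (via Tarn)
Neston: 3.7  (via Tarn)
Dunly: 4.8  (via Tarn)
Linby: 6.1  (via Neston)
Shortest route: Tarn–Neston–Linby = 6.1 mi.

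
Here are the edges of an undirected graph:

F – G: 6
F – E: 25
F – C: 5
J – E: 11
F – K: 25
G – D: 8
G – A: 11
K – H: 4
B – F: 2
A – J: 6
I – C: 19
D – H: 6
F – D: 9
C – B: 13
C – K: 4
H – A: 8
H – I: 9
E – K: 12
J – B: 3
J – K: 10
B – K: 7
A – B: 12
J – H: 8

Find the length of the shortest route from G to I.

23

Settle nodes by increasing distance from G:
G: 0
F: 6  (via G)
B: 8  (via F)
D: 8  (via G)
A: 11  (via G)
C: 11  (via F)
J: 11  (via B)
H: 14  (via D)
K: 15  (via B)
E: 22  (via J)
I: 23  (via H)
Shortest route: G–D–H–I = 23.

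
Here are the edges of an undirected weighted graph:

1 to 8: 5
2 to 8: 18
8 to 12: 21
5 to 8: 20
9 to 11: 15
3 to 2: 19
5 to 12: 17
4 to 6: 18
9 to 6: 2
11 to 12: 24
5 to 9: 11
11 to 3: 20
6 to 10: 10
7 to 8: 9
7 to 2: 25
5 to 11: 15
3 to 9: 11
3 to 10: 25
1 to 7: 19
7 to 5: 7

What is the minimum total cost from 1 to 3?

Shortest distances from 1:
1: 0
8: 5  (via 1)
7: 14  (via 8)
5: 21  (via 7)
2: 23  (via 8)
12: 26  (via 8)
9: 32  (via 5)
6: 34  (via 9)
11: 36  (via 5)
3: 42  (via 2)
Shortest route: 1 → 8 → 2 → 3 = 42.

42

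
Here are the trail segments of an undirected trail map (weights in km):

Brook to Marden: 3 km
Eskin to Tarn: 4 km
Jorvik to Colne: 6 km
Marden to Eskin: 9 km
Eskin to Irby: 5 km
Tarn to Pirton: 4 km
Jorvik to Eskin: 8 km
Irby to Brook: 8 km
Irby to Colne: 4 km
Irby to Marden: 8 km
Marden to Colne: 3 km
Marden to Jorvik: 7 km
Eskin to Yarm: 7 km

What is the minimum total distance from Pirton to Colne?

17 km

Settle nodes by increasing distance from Pirton:
Pirton: 0
Tarn: 4  (via Pirton)
Eskin: 8  (via Tarn)
Irby: 13  (via Eskin)
Yarm: 15  (via Eskin)
Jorvik: 16  (via Eskin)
Colne: 17  (via Irby)
Shortest route: Pirton → Tarn → Eskin → Irby → Colne = 17 km.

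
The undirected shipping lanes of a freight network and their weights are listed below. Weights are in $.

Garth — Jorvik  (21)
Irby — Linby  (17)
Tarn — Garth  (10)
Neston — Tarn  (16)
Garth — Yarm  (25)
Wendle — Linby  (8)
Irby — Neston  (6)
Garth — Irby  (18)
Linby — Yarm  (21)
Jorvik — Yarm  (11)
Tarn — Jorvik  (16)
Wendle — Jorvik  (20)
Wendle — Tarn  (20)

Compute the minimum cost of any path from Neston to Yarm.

Shortest distances from Neston:
Neston: 0
Irby: 6  (via Neston)
Tarn: 16  (via Neston)
Linby: 23  (via Irby)
Garth: 24  (via Irby)
Wendle: 31  (via Linby)
Jorvik: 32  (via Tarn)
Yarm: 43  (via Jorvik)
Shortest route: Neston → Tarn → Jorvik → Yarm = $43.

$43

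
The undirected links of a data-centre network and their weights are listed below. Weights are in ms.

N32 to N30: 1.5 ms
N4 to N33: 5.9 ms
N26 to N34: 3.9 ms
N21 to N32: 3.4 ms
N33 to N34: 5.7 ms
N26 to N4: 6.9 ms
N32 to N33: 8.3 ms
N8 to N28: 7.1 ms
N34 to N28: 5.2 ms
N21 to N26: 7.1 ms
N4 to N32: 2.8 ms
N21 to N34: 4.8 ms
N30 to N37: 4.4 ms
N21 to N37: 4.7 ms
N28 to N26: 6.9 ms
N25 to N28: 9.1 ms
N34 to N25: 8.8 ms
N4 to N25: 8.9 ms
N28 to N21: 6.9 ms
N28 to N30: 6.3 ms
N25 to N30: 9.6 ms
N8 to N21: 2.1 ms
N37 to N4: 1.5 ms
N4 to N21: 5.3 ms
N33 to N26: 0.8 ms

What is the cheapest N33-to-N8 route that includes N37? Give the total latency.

14.2 ms

Best N33 to N37: N33 → N4 → N37 costing 7.4
Best N37 to N8: N37 → N21 → N8 costing 6.8
Total via N37: 7.4 + 6.8 = 14.2 ms.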